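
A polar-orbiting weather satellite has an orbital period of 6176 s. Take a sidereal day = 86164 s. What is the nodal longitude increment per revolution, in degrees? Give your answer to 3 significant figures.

25.8°

During one orbit Earth rotates (6176.0 / 86164) × 360° = 25.80°.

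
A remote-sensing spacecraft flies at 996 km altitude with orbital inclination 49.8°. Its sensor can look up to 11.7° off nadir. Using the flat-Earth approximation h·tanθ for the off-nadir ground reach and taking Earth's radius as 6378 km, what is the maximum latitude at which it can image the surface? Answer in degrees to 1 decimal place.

51.7°

For a prograde orbit the ground track reaches latitude ±i = ±49.8°.
Sensor half-swath on the ground ≈ 996·tan(11.7°) = 206 km = 1.85° of latitude.
Maximum observable latitude ≈ 49.8 + 1.85 = 51.7°.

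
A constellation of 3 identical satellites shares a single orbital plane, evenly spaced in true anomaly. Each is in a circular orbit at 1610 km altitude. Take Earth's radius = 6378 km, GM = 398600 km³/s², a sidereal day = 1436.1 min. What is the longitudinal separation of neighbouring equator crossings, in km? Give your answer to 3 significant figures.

Semi-major axis a = 6378 + 1610 = 7988 km. Period T = 2π√(a³/μ) = 2π√(7988³/398600) = 7105.1 s = 118.42 min.
Single-satellite node shift = (7105.1/86166) × 360° = 29.68°.
With 3 satellites evenly phased, successive equator crossings are 29.68/3 = 9.895° apart.
That is 9.895 × 111.3 = 1101 km at the equator.

1100 km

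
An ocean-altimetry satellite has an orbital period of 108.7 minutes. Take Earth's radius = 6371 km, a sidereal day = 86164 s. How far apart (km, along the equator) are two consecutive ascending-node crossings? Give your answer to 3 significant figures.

T = 108.7 min = 6522.0 s.
During one orbit Earth rotates (6522.0 / 86164) × 360° = 27.25°.
At the equator that is 27.25° × (2π·6371/360) km/° = 27.25 × 111.2 = 3030 km.

3030 km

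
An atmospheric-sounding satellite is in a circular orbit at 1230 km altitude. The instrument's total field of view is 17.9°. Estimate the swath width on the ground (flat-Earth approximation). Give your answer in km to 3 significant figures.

387 km

Half-angle = 17.9°/2 = 8.95°.
Swath width ≈ 2h·tan(θ/2) = 2 × 1230 × tan(8.95°) = 387.4 km.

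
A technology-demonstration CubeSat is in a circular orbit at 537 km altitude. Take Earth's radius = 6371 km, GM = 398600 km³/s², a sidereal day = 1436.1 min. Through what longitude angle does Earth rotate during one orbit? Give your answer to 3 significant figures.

23.9°

Semi-major axis a = 6371 + 537 = 6908 km. Period T = 2π√(a³/μ) = 2π√(6908³/398600) = 5714.0 s = 95.23 min.
During one orbit Earth rotates (5714.0 / 86166) × 360° = 23.87°.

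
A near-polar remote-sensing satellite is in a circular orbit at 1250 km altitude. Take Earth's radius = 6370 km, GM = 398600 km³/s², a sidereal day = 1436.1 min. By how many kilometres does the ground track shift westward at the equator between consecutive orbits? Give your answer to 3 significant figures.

Semi-major axis a = 6370 + 1250 = 7620 km. Period T = 2π√(a³/μ) = 2π√(7620³/398600) = 6619.8 s = 110.33 min.
During one orbit Earth rotates (6619.8 / 86166) × 360° = 27.66°.
At the equator that is 27.66° × (2π·6370/360) km/° = 27.66 × 111.2 = 3075 km.

3070 km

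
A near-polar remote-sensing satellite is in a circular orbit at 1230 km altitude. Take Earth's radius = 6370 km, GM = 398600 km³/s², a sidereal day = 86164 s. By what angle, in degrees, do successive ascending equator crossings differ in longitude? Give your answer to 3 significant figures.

27.5°

Semi-major axis a = 6370 + 1230 = 7600 km. Period T = 2π√(a³/μ) = 2π√(7600³/398600) = 6593.7 s = 109.90 min.
During one orbit Earth rotates (6593.7 / 86164) × 360° = 27.55°.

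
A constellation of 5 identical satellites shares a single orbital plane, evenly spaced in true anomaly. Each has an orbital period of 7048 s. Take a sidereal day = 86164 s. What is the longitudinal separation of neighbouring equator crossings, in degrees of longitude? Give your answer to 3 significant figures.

Single-satellite node shift = (7048.0/86164) × 360° = 29.45°.
With 5 satellites evenly phased, successive equator crossings are 29.45/5 = 5.889° apart.

5.89°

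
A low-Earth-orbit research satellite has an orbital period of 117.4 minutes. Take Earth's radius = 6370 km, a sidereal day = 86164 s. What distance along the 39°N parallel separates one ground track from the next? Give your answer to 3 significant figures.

2540 km

T = 117.4 min = 7044.0 s.
Node shift per orbit = (7044.0/86164) × 360° = 29.43°.
Equatorial spacing = 29.43 × 111.2 km/° = 3272 km.
At 39° latitude, spacing = 3272 × cos(39°) = 2543 km.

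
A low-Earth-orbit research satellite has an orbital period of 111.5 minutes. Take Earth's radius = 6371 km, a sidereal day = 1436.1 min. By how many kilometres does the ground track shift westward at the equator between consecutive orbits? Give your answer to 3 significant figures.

3110 km

T = 111.5 min = 6690.0 s.
During one orbit Earth rotates (6690.0 / 86166) × 360° = 27.95°.
At the equator that is 27.95° × (2π·6371/360) km/° = 27.95 × 111.2 = 3108 km.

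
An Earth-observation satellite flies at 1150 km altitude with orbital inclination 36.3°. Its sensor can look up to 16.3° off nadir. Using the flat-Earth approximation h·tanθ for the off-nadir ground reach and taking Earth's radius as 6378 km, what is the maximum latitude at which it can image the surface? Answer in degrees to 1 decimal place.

For a prograde orbit the ground track reaches latitude ±i = ±36.3°.
Sensor half-swath on the ground ≈ 1150·tan(16.3°) = 336 km = 3.02° of latitude.
Maximum observable latitude ≈ 36.3 + 3.02 = 39.3°.

39.3°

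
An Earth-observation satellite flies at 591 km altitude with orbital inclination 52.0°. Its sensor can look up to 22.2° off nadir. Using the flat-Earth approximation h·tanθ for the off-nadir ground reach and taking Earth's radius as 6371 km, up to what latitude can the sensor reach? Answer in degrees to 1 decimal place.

For a prograde orbit the ground track reaches latitude ±i = ±52.0°.
Sensor half-swath on the ground ≈ 591·tan(22.2°) = 241 km = 2.17° of latitude.
Maximum observable latitude ≈ 52.0 + 2.17 = 54.2°.

54.2°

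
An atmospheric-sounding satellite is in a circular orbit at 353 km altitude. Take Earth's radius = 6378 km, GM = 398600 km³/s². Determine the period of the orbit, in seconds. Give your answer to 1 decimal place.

5495.8 seconds

Semi-major axis a = 6378 + 353 = 6731 km. Period T = 2π√(a³/μ) = 2π√(6731³/398600) = 5495.8 s = 91.60 min.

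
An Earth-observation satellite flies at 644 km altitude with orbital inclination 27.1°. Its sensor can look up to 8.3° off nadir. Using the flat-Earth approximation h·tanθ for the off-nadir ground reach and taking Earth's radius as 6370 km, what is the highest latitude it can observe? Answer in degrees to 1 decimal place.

27.9°

For a prograde orbit the ground track reaches latitude ±i = ±27.1°.
Sensor half-swath on the ground ≈ 644·tan(8.3°) = 94 km = 0.85° of latitude.
Maximum observable latitude ≈ 27.1 + 0.85 = 27.9°.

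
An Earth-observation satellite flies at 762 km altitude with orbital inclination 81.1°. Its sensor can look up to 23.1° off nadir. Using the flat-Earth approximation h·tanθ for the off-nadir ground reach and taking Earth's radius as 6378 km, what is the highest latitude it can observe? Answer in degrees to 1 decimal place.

For a prograde orbit the ground track reaches latitude ±i = ±81.1°.
Sensor half-swath on the ground ≈ 762·tan(23.1°) = 325 km = 2.92° of latitude.
Maximum observable latitude ≈ 81.1 + 2.92 = 84.0°.

84.0°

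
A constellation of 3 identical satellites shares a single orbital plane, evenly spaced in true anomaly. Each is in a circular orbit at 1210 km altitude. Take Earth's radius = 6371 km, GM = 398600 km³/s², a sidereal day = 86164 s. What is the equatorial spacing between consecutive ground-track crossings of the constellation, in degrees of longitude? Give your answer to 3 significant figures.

Semi-major axis a = 6371 + 1210 = 7581 km. Period T = 2π√(a³/μ) = 2π√(7581³/398600) = 6569.0 s = 109.48 min.
Single-satellite node shift = (6569.0/86164) × 360° = 27.45°.
With 3 satellites evenly phased, successive equator crossings are 27.45/3 = 9.149° apart.

9.15°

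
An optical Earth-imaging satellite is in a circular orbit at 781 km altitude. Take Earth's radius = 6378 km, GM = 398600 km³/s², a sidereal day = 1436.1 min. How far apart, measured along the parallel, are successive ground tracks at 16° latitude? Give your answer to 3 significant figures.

2700 km

Semi-major axis a = 6378 + 781 = 7159 km. Period T = 2π√(a³/μ) = 2π√(7159³/398600) = 6028.2 s = 100.47 min.
Node shift per orbit = (6028.2/86166) × 360° = 25.19°.
Equatorial spacing = 25.19 × 111.3 km/° = 2804 km.
At 16° latitude, spacing = 2804 × cos(16°) = 2695 km.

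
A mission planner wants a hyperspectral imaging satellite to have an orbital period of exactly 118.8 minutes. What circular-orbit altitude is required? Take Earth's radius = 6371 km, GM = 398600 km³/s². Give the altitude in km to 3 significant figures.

1630 km

T = 118.8 min = 7128.0 s.
From T = 2π√(a³/μ): a = (μ T²/4π²)^(1/3) = (398600 × 7128.0² / 4π²)^(1/3) = 8005 km.
Altitude h = a − R = 8005 − 6371 = 1634 km.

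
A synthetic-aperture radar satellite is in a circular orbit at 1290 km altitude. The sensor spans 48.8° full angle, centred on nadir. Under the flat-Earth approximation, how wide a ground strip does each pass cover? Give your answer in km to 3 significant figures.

Half-angle = 48.8°/2 = 24.4°.
Swath width ≈ 2h·tan(θ/2) = 2 × 1290 × tan(24.4°) = 1170.3 km.

1170 km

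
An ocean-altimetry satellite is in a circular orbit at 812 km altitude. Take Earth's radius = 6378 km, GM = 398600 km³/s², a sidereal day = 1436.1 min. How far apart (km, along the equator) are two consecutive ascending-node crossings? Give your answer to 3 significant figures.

2820 km

Semi-major axis a = 6378 + 812 = 7190 km. Period T = 2π√(a³/μ) = 2π√(7190³/398600) = 6067.4 s = 101.12 min.
During one orbit Earth rotates (6067.4 / 86166) × 360° = 25.35°.
At the equator that is 25.35° × (2π·6378/360) km/° = 25.35 × 111.3 = 2822 km.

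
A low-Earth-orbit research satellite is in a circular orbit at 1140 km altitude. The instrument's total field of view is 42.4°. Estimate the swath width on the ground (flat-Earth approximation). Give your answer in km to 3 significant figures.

Half-angle = 42.4°/2 = 21.2°.
Swath width ≈ 2h·tan(θ/2) = 2 × 1140 × tan(21.2°) = 884.4 km.

884 km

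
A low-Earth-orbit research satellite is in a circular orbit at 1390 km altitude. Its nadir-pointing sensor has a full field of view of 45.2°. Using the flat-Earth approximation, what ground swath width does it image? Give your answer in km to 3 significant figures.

Half-angle = 45.2°/2 = 22.6°.
Swath width ≈ 2h·tan(θ/2) = 2 × 1390 × tan(22.6°) = 1157.2 km.

1160 km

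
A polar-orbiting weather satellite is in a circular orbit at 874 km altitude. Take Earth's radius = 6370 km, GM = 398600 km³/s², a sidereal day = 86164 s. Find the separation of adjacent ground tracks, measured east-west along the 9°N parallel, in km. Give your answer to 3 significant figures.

2820 km

Semi-major axis a = 6370 + 874 = 7244 km. Period T = 2π√(a³/μ) = 2π√(7244³/398600) = 6135.9 s = 102.27 min.
Node shift per orbit = (6135.9/86164) × 360° = 25.64°.
Equatorial spacing = 25.64 × 111.2 km/° = 2850 km.
At 9° latitude, spacing = 2850 × cos(9°) = 2815 km.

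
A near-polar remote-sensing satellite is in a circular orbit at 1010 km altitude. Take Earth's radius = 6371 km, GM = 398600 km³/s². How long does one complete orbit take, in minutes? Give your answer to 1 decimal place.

105.2 min

Semi-major axis a = 6371 + 1010 = 7381 km. Period T = 2π√(a³/μ) = 2π√(7381³/398600) = 6310.8 s = 105.18 min.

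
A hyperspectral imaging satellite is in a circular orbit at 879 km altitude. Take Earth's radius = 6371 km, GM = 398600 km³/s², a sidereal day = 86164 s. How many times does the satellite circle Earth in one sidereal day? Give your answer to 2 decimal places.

Semi-major axis a = 6371 + 879 = 7250 km. Period T = 2π√(a³/μ) = 2π√(7250³/398600) = 6143.5 s = 102.39 min.
Orbits per sidereal day = 86164 / 6143.5 = 14.025.

14.03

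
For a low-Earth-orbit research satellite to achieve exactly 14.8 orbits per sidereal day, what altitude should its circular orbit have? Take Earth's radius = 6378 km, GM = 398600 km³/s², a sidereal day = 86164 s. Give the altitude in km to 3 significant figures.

Required period T = 86164 / 14.8 = 5821.9 s.
From T = 2π√(a³/μ): a = (μ T²/4π²)^(1/3) = (398600 × 5821.9² / 4π²)^(1/3) = 6995 km.
Altitude h = a − R = 6995 − 6378 = 617 km.

617 km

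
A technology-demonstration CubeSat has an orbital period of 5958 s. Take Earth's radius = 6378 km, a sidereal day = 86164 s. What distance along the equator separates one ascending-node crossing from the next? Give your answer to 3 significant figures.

2770 km

During one orbit Earth rotates (5958.0 / 86164) × 360° = 24.89°.
At the equator that is 24.89° × (2π·6378/360) km/° = 24.89 × 111.3 = 2771 km.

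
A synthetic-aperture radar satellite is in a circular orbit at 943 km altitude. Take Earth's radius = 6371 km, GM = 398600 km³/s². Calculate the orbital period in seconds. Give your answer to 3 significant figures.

Semi-major axis a = 6371 + 943 = 7314 km. Period T = 2π√(a³/μ) = 2π√(7314³/398600) = 6225.1 s = 103.75 min.

6230 seconds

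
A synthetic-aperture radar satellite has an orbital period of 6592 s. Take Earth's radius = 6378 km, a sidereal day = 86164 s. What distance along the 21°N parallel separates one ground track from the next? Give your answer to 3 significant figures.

Node shift per orbit = (6592.0/86164) × 360° = 27.54°.
Equatorial spacing = 27.54 × 111.3 km/° = 3066 km.
At 21° latitude, spacing = 3066 × cos(21°) = 2862 km.

2860 km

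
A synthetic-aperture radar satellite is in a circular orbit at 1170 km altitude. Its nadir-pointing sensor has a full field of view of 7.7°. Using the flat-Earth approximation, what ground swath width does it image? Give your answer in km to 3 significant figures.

Half-angle = 7.7°/2 = 3.85°.
Swath width ≈ 2h·tan(θ/2) = 2 × 1170 × tan(3.85°) = 157.5 km.

157 km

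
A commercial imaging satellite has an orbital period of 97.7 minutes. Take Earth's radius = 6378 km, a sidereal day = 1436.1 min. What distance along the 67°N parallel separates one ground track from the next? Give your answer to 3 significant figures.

1070 km

T = 97.7 min = 5862.0 s.
Node shift per orbit = (5862.0/86166) × 360° = 24.49°.
Equatorial spacing = 24.49 × 111.3 km/° = 2726 km.
At 67° latitude, spacing = 2726 × cos(67°) = 1065 km.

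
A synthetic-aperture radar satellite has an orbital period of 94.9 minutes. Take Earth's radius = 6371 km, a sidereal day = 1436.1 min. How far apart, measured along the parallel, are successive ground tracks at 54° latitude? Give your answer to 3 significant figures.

T = 94.9 min = 5694.0 s.
Node shift per orbit = (5694.0/86166) × 360° = 23.79°.
Equatorial spacing = 23.79 × 111.2 km/° = 2645 km.
At 54° latitude, spacing = 2645 × cos(54°) = 1555 km.

1550 km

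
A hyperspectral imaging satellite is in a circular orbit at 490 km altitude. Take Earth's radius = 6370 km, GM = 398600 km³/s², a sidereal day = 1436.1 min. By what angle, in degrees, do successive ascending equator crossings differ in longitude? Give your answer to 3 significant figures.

23.6°

Semi-major axis a = 6370 + 490 = 6860 km. Period T = 2π√(a³/μ) = 2π√(6860³/398600) = 5654.5 s = 94.24 min.
During one orbit Earth rotates (5654.5 / 86166) × 360° = 23.62°.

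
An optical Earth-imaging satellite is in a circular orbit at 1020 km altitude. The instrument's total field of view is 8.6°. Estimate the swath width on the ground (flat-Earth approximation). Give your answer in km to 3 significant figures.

Half-angle = 8.6°/2 = 4.3°.
Swath width ≈ 2h·tan(θ/2) = 2 × 1020 × tan(4.3°) = 153.4 km.

153 km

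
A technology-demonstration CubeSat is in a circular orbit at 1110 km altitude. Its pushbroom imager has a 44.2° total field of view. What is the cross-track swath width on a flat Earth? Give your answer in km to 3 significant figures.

901 km

Half-angle = 44.2°/2 = 22.1°.
Swath width ≈ 2h·tan(θ/2) = 2 × 1110 × tan(22.1°) = 901.4 km.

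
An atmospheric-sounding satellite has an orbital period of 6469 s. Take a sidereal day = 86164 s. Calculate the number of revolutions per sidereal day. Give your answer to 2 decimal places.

13.32

Orbits per sidereal day = 86164 / 6469.0 = 13.320.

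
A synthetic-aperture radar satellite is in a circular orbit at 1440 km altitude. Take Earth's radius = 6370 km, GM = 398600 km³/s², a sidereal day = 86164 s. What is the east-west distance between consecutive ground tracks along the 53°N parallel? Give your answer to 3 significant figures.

Semi-major axis a = 6370 + 1440 = 7810 km. Period T = 2π√(a³/μ) = 2π√(7810³/398600) = 6868.9 s = 114.48 min.
Node shift per orbit = (6868.9/86164) × 360° = 28.70°.
Equatorial spacing = 28.70 × 111.2 km/° = 3191 km.
At 53° latitude, spacing = 3191 × cos(53°) = 1920 km.

1920 km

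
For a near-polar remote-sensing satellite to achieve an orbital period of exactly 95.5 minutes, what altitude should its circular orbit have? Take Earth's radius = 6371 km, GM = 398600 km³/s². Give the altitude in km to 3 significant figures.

550 km

T = 95.5 min = 5730.0 s.
From T = 2π√(a³/μ): a = (μ T²/4π²)^(1/3) = (398600 × 5730.0² / 4π²)^(1/3) = 6921 km.
Altitude h = a − R = 6921 − 6371 = 550 km.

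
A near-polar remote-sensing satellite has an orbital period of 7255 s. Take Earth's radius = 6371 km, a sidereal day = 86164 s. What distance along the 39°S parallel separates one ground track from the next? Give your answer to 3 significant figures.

2620 km

Node shift per orbit = (7255.0/86164) × 360° = 30.31°.
Equatorial spacing = 30.31 × 111.2 km/° = 3371 km.
At 39° latitude, spacing = 3371 × cos(39°) = 2619 km.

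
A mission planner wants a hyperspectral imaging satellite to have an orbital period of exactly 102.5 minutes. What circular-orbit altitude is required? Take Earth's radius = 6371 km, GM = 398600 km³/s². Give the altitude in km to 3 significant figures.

T = 102.5 min = 6150.0 s.
From T = 2π√(a³/μ): a = (μ T²/4π²)^(1/3) = (398600 × 6150.0² / 4π²)^(1/3) = 7255 km.
Altitude h = a − R = 7255 − 6371 = 884 km.

884 km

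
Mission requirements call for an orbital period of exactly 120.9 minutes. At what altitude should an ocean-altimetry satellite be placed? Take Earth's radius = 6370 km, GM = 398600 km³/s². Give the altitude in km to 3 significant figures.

1730 km

T = 120.9 min = 7254.0 s.
From T = 2π√(a³/μ): a = (μ T²/4π²)^(1/3) = (398600 × 7254.0² / 4π²)^(1/3) = 8099 km.
Altitude h = a − R = 8099 − 6370 = 1729 km.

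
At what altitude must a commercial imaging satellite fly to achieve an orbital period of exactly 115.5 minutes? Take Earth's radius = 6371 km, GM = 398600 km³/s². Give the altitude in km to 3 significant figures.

1490 km

T = 115.5 min = 6930.0 s.
From T = 2π√(a³/μ): a = (μ T²/4π²)^(1/3) = (398600 × 6930.0² / 4π²)^(1/3) = 7856 km.
Altitude h = a − R = 7856 − 6371 = 1485 km.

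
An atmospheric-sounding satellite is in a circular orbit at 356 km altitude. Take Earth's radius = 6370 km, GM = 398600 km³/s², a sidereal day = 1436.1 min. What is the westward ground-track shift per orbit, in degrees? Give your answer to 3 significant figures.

22.9°

Semi-major axis a = 6370 + 356 = 6726 km. Period T = 2π√(a³/μ) = 2π√(6726³/398600) = 5489.7 s = 91.49 min.
During one orbit Earth rotates (5489.7 / 86166) × 360° = 22.94°.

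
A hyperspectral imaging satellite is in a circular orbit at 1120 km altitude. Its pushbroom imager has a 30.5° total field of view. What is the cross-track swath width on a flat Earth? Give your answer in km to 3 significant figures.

611 km

Half-angle = 30.5°/2 = 15.25°.
Swath width ≈ 2h·tan(θ/2) = 2 × 1120 × tan(15.25°) = 610.7 km.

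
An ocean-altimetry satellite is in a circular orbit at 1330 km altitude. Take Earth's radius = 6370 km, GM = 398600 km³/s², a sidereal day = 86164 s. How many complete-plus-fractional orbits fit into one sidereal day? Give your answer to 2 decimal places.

12.81

Semi-major axis a = 6370 + 1330 = 7700 km. Period T = 2π√(a³/μ) = 2π√(7700³/398600) = 6724.3 s = 112.07 min.
Orbits per sidereal day = 86164 / 6724.3 = 12.814.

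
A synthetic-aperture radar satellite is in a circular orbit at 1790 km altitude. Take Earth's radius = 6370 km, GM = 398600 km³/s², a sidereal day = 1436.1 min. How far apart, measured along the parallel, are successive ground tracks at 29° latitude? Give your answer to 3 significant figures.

Semi-major axis a = 6370 + 1790 = 8160 km. Period T = 2π√(a³/μ) = 2π√(8160³/398600) = 7335.8 s = 122.26 min.
Node shift per orbit = (7335.8/86166) × 360° = 30.65°.
Equatorial spacing = 30.65 × 111.2 km/° = 3407 km.
At 29° latitude, spacing = 3407 × cos(29°) = 2980 km.

2980 km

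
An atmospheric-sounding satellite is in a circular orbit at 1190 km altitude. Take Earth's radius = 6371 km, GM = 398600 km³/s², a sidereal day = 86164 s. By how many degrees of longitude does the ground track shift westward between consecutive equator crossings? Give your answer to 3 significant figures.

27.3°

Semi-major axis a = 6371 + 1190 = 7561 km. Period T = 2π√(a³/μ) = 2π√(7561³/398600) = 6543.0 s = 109.05 min.
During one orbit Earth rotates (6543.0 / 86164) × 360° = 27.34°.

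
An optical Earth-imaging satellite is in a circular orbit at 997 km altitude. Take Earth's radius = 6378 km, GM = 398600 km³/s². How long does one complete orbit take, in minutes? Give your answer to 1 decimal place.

105.1 min

Semi-major axis a = 6378 + 997 = 7375 km. Period T = 2π√(a³/μ) = 2π√(7375³/398600) = 6303.1 s = 105.05 min.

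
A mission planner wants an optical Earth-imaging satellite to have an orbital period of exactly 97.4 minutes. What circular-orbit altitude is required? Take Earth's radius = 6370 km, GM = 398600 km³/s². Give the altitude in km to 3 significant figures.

T = 97.4 min = 5844.0 s.
From T = 2π√(a³/μ): a = (μ T²/4π²)^(1/3) = (398600 × 5844.0² / 4π²)^(1/3) = 7012 km.
Altitude h = a − R = 7012 − 6370 = 642 km.

642 km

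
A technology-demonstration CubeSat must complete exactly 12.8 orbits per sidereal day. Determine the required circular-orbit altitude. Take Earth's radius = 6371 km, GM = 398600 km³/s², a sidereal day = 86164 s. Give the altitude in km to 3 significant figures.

1330 km

Required period T = 86164 / 12.8 = 6731.6 s.
From T = 2π√(a³/μ): a = (μ T²/4π²)^(1/3) = (398600 × 6731.6² / 4π²)^(1/3) = 7706 km.
Altitude h = a − R = 7706 − 6371 = 1335 km.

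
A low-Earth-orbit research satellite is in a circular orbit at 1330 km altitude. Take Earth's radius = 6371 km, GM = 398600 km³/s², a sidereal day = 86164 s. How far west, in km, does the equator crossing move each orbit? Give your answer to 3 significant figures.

Semi-major axis a = 6371 + 1330 = 7701 km. Period T = 2π√(a³/μ) = 2π√(7701³/398600) = 6725.6 s = 112.09 min.
During one orbit Earth rotates (6725.6 / 86164) × 360° = 28.10°.
At the equator that is 28.10° × (2π·6371/360) km/° = 28.10 × 111.2 = 3125 km.

3120 km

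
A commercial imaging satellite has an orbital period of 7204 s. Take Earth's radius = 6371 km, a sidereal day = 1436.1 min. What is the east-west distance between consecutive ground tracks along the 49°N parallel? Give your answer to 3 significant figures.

2200 km

Node shift per orbit = (7204.0/86166) × 360° = 30.10°.
Equatorial spacing = 30.10 × 111.2 km/° = 3347 km.
At 49° latitude, spacing = 3347 × cos(49°) = 2196 km.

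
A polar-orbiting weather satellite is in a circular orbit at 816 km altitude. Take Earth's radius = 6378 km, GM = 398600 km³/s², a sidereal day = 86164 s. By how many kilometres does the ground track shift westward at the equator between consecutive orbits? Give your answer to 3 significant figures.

Semi-major axis a = 6378 + 816 = 7194 km. Period T = 2π√(a³/μ) = 2π√(7194³/398600) = 6072.5 s = 101.21 min.
During one orbit Earth rotates (6072.5 / 86164) × 360° = 25.37°.
At the equator that is 25.37° × (2π·6378/360) km/° = 25.37 × 111.3 = 2824 km.

2820 km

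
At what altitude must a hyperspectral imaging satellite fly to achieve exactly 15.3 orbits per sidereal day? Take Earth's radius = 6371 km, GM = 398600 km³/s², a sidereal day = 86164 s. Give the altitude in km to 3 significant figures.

470 km

Required period T = 86164 / 15.3 = 5631.6 s.
From T = 2π√(a³/μ): a = (μ T²/4π²)^(1/3) = (398600 × 5631.6² / 4π²)^(1/3) = 6841 km.
Altitude h = a − R = 6841 − 6371 = 470 km.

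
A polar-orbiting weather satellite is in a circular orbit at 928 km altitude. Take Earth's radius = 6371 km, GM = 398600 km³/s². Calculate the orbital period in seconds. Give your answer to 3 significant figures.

Semi-major axis a = 6371 + 928 = 7299 km. Period T = 2π√(a³/μ) = 2π√(7299³/398600) = 6205.9 s = 103.43 min.

6210 seconds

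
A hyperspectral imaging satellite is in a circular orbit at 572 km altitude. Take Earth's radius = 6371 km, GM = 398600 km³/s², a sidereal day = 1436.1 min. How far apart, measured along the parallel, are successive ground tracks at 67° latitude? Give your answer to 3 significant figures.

Semi-major axis a = 6371 + 572 = 6943 km. Period T = 2π√(a³/μ) = 2π√(6943³/398600) = 5757.5 s = 95.96 min.
Node shift per orbit = (5757.5/86166) × 360° = 24.05°.
Equatorial spacing = 24.05 × 111.2 km/° = 2675 km.
At 67° latitude, spacing = 2675 × cos(67°) = 1045 km.

1050 km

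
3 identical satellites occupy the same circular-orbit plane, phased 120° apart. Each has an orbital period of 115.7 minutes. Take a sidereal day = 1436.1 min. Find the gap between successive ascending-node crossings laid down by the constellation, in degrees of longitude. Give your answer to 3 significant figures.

T = 115.7 min = 6942.0 s.
Single-satellite node shift = (6942.0/86166) × 360° = 29.00°.
With 3 satellites evenly phased, successive equator crossings are 29.00/3 = 9.668° apart.

9.67°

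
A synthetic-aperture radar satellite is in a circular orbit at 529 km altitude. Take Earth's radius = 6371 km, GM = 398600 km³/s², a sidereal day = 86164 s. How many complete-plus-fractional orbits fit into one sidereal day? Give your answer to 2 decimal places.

15.11

Semi-major axis a = 6371 + 529 = 6900 km. Period T = 2π√(a³/μ) = 2π√(6900³/398600) = 5704.1 s = 95.07 min.
Orbits per sidereal day = 86164 / 5704.1 = 15.106.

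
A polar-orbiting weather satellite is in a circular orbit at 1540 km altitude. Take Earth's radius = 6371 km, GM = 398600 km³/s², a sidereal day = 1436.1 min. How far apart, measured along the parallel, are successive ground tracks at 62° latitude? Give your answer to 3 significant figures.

Semi-major axis a = 6371 + 1540 = 7911 km. Period T = 2π√(a³/μ) = 2π√(7911³/398600) = 7002.6 s = 116.71 min.
Node shift per orbit = (7002.6/86166) × 360° = 29.26°.
Equatorial spacing = 29.26 × 111.2 km/° = 3253 km.
At 62° latitude, spacing = 3253 × cos(62°) = 1527 km.

1530 km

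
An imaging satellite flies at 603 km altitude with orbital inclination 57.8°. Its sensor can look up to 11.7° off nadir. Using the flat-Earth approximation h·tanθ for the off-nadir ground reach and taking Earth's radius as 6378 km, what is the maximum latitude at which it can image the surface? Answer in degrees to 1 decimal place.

For a prograde orbit the ground track reaches latitude ±i = ±57.8°.
Sensor half-swath on the ground ≈ 603·tan(11.7°) = 125 km = 1.12° of latitude.
Maximum observable latitude ≈ 57.8 + 1.12 = 58.9°.

58.9°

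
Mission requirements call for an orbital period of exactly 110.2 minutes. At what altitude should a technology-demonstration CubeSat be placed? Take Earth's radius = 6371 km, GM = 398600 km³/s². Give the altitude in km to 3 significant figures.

1240 km

T = 110.2 min = 6612.0 s.
From T = 2π√(a³/μ): a = (μ T²/4π²)^(1/3) = (398600 × 6612.0² / 4π²)^(1/3) = 7614 km.
Altitude h = a − R = 7614 − 6371 = 1243 km.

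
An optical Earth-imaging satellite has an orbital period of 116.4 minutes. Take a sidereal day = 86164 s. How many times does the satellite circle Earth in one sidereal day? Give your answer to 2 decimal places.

12.34

T = 116.4 min = 6984.0 s.
Orbits per sidereal day = 86164 / 6984.0 = 12.337.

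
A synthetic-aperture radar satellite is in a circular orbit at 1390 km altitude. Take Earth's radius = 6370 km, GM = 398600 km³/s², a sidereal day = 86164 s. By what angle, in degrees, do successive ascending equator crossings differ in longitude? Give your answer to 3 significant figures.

28.4°

Semi-major axis a = 6370 + 1390 = 7760 km. Period T = 2π√(a³/μ) = 2π√(7760³/398600) = 6803.1 s = 113.38 min.
During one orbit Earth rotates (6803.1 / 86164) × 360° = 28.42°.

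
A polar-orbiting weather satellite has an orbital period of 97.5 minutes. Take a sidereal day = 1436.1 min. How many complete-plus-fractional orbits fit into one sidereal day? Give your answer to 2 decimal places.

14.73

T = 97.5 min = 5850.0 s.
Orbits per sidereal day = 86166 / 5850.0 = 14.729.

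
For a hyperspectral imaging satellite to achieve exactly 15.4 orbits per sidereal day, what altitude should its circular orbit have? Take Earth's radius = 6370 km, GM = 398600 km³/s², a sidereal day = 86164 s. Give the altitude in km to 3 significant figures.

Required period T = 86164 / 15.4 = 5595.1 s.
From T = 2π√(a³/μ): a = (μ T²/4π²)^(1/3) = (398600 × 5595.1² / 4π²)^(1/3) = 6812 km.
Altitude h = a − R = 6812 − 6370 = 442 km.

442 km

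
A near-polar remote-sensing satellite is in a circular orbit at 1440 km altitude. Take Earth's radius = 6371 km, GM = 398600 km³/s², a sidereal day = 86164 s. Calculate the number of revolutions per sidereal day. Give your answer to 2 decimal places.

12.54

Semi-major axis a = 6371 + 1440 = 7811 km. Period T = 2π√(a³/μ) = 2π√(7811³/398600) = 6870.2 s = 114.50 min.
Orbits per sidereal day = 86164 / 6870.2 = 12.542.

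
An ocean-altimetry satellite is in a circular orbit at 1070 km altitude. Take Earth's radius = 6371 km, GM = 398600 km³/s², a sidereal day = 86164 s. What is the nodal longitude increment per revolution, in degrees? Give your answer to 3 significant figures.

Semi-major axis a = 6371 + 1070 = 7441 km. Period T = 2π√(a³/μ) = 2π√(7441³/398600) = 6387.9 s = 106.47 min.
During one orbit Earth rotates (6387.9 / 86164) × 360° = 26.69°.

26.7°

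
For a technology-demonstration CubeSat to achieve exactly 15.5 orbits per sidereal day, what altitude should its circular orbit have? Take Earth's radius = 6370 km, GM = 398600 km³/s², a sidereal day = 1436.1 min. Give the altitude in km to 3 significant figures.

413 km

Required period T = 86166 / 15.5 = 5559.1 s.
From T = 2π√(a³/μ): a = (μ T²/4π²)^(1/3) = (398600 × 5559.1² / 4π²)^(1/3) = 6783 km.
Altitude h = a − R = 6783 − 6370 = 413 km.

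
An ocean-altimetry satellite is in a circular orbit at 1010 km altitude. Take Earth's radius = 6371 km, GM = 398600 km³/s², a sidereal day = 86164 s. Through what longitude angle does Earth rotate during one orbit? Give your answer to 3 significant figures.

26.4°

Semi-major axis a = 6371 + 1010 = 7381 km. Period T = 2π√(a³/μ) = 2π√(7381³/398600) = 6310.8 s = 105.18 min.
During one orbit Earth rotates (6310.8 / 86164) × 360° = 26.37°.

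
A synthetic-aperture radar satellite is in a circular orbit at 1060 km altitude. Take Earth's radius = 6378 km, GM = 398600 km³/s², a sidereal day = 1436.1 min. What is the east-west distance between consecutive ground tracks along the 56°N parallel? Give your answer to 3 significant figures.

1660 km

Semi-major axis a = 6378 + 1060 = 7438 km. Period T = 2π√(a³/μ) = 2π√(7438³/398600) = 6384.0 s = 106.40 min.
Node shift per orbit = (6384.0/86166) × 360° = 26.67°.
Equatorial spacing = 26.67 × 111.3 km/° = 2969 km.
At 56° latitude, spacing = 2969 × cos(56°) = 1660 km.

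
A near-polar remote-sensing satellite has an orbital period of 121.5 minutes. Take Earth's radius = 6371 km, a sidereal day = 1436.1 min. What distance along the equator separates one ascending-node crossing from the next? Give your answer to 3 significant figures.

3390 km

T = 121.5 min = 7290.0 s.
During one orbit Earth rotates (7290.0 / 86166) × 360° = 30.46°.
At the equator that is 30.46° × (2π·6371/360) km/° = 30.46 × 111.2 = 3387 km.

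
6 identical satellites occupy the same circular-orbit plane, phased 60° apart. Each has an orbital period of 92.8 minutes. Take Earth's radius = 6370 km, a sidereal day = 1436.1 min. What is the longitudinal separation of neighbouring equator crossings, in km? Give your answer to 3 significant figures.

T = 92.8 min = 5568.0 s.
Single-satellite node shift = (5568.0/86166) × 360° = 23.26°.
With 6 satellites evenly phased, successive equator crossings are 23.26/6 = 3.877° apart.
That is 3.877 × 111.2 = 431 km at the equator.

431 km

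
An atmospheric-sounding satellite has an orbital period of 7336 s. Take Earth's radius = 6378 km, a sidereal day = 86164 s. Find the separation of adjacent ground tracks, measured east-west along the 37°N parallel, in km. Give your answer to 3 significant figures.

2720 km

Node shift per orbit = (7336.0/86164) × 360° = 30.65°.
Equatorial spacing = 30.65 × 111.3 km/° = 3412 km.
At 37° latitude, spacing = 3412 × cos(37°) = 2725 km.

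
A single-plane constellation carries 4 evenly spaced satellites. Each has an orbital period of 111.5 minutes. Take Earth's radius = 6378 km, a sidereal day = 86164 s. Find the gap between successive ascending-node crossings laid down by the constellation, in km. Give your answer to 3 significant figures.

778 km

T = 111.5 min = 6690.0 s.
Single-satellite node shift = (6690.0/86164) × 360° = 27.95°.
With 4 satellites evenly phased, successive equator crossings are 27.95/4 = 6.988° apart.
That is 6.988 × 111.3 = 778 km at the equator.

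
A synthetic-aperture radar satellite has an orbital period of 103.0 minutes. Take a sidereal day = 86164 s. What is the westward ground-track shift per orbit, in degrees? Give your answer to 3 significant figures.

T = 103.0 min = 6180.0 s.
During one orbit Earth rotates (6180.0 / 86164) × 360° = 25.82°.

25.8°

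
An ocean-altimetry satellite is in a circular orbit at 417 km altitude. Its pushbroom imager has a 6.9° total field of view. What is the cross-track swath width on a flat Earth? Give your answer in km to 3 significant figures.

Half-angle = 6.9°/2 = 3.45°.
Swath width ≈ 2h·tan(θ/2) = 2 × 417 × tan(3.45°) = 50.3 km.

50.3 km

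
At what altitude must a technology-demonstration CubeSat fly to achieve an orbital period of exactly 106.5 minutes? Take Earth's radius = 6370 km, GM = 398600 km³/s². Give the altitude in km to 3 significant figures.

T = 106.5 min = 6390.0 s.
From T = 2π√(a³/μ): a = (μ T²/4π²)^(1/3) = (398600 × 6390.0² / 4π²)^(1/3) = 7443 km.
Altitude h = a − R = 7443 − 6370 = 1073 km.

1070 km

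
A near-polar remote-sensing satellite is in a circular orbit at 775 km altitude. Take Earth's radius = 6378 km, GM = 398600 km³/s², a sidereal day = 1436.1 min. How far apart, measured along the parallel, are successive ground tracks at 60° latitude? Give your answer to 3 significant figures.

Semi-major axis a = 6378 + 775 = 7153 km. Period T = 2π√(a³/μ) = 2π√(7153³/398600) = 6020.7 s = 100.34 min.
Node shift per orbit = (6020.7/86166) × 360° = 25.15°.
Equatorial spacing = 25.15 × 111.3 km/° = 2800 km.
At 60° latitude, spacing = 2800 × cos(60°) = 1400 km.

1400 km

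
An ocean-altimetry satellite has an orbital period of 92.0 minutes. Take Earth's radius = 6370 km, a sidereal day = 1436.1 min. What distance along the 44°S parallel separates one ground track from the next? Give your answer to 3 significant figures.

1840 km

T = 92.0 min = 5520.0 s.
Node shift per orbit = (5520.0/86166) × 360° = 23.06°.
Equatorial spacing = 23.06 × 111.2 km/° = 2564 km.
At 44° latitude, spacing = 2564 × cos(44°) = 1844 km.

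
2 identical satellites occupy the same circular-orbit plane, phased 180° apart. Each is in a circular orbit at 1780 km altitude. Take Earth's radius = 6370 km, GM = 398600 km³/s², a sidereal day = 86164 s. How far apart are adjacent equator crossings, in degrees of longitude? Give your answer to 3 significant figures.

15.3°

Semi-major axis a = 6370 + 1780 = 8150 km. Period T = 2π√(a³/μ) = 2π√(8150³/398600) = 7322.3 s = 122.04 min.
Single-satellite node shift = (7322.3/86164) × 360° = 30.59°.
With 2 satellites evenly phased, successive equator crossings are 30.59/2 = 15.297° apart.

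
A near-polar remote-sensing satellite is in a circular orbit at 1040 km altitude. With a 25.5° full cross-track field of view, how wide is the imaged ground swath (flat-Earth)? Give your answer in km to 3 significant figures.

471 km

Half-angle = 25.5°/2 = 12.75°.
Swath width ≈ 2h·tan(θ/2) = 2 × 1040 × tan(12.75°) = 470.7 km.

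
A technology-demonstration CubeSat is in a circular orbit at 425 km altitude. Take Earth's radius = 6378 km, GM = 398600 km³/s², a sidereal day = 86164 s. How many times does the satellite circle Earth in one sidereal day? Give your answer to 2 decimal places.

Semi-major axis a = 6378 + 425 = 6803 km. Period T = 2π√(a³/μ) = 2π√(6803³/398600) = 5584.2 s = 93.07 min.
Orbits per sidereal day = 86164 / 5584.2 = 15.430.

15.43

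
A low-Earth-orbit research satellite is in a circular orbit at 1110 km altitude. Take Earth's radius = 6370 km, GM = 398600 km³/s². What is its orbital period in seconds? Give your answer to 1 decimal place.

6438.2 seconds

Semi-major axis a = 6370 + 1110 = 7480 km. Period T = 2π√(a³/μ) = 2π√(7480³/398600) = 6438.2 s = 107.30 min.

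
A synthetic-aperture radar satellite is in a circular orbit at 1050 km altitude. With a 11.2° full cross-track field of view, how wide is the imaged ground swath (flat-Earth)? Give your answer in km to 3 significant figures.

206 km

Half-angle = 11.2°/2 = 5.6°.
Swath width ≈ 2h·tan(θ/2) = 2 × 1050 × tan(5.6°) = 205.9 km.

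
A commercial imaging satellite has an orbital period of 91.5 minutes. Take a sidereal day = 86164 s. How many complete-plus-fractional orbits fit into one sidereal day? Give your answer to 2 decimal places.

15.69

T = 91.5 min = 5490.0 s.
Orbits per sidereal day = 86164 / 5490.0 = 15.695.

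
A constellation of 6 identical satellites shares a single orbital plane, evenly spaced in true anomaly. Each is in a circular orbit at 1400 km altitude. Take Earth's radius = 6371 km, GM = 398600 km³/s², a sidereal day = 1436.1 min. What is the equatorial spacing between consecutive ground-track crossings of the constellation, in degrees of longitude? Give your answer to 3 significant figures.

Semi-major axis a = 6371 + 1400 = 7771 km. Period T = 2π√(a³/μ) = 2π√(7771³/398600) = 6817.5 s = 113.63 min.
Single-satellite node shift = (6817.5/86166) × 360° = 28.48°.
With 6 satellites evenly phased, successive equator crossings are 28.48/6 = 4.747° apart.

4.75°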